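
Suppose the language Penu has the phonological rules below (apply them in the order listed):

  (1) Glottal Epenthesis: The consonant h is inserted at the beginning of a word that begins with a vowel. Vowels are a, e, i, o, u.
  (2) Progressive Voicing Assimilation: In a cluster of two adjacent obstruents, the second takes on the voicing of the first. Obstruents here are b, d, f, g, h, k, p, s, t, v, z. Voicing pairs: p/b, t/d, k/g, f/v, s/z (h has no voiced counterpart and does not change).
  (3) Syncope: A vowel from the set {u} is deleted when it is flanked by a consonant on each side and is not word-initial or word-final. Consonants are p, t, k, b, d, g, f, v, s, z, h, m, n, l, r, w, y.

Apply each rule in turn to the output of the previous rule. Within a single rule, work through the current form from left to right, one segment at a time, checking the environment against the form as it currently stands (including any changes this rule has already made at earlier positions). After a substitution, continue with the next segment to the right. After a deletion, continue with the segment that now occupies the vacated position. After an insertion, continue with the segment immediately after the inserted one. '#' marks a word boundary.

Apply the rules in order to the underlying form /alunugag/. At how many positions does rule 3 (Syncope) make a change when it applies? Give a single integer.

2

(1) Glottal Epenthesis: [alunugag] → [halunugag]
(2) Progressive Voicing Assimilation: no change — [halunugag]
(3) Syncope: [halunugag] → [halngag]
Rule 3 changed 2 position(s).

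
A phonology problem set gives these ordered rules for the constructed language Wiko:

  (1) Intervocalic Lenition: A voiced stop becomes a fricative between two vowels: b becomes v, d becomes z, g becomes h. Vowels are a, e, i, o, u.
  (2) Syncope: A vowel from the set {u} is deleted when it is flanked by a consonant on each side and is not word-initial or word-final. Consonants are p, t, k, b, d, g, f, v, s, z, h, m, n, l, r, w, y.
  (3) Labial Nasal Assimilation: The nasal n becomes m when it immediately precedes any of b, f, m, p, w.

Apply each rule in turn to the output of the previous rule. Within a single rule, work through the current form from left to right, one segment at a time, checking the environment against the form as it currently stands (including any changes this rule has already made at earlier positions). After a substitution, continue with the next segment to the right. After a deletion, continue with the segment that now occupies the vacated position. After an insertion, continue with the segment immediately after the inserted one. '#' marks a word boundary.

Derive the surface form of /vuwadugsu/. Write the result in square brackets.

[vwazgsu]

(1) Intervocalic Lenition: [vuwadugsu] → [vuwazugsu]
(2) Syncope: [vuwazugsu] → [vwazgsu]
(3) Labial Nasal Assimilation: no change — [vwazgsu]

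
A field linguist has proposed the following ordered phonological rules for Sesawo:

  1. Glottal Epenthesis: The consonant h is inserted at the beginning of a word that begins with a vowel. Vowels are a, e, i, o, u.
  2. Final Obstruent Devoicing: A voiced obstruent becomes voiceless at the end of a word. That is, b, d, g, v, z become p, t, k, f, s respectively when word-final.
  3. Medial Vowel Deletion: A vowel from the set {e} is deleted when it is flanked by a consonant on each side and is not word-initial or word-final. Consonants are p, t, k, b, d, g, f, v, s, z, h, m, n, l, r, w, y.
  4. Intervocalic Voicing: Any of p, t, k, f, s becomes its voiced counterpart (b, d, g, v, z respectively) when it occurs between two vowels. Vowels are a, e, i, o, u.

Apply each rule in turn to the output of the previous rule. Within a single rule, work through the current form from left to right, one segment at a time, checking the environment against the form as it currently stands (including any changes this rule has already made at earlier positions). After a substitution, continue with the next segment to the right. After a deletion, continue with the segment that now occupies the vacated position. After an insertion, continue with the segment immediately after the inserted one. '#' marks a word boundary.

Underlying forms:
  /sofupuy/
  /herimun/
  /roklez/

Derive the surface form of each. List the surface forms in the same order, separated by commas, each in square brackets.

[sovubuy], [hrimun], [rokls]

/sofupuy/:
  1 Glottal Epenthesis: no change — [sofupuy]
  2 Final Obstruent Devoicing: no change — [sofupuy]
  3 Medial Vowel Deletion: no change — [sofupuy]
  4 Intervocalic Voicing: [sofupuy] → [sovubuy]
/herimun/:
  1 Glottal Epenthesis: no change — [herimun]
  2 Final Obstruent Devoicing: no change — [herimun]
  3 Medial Vowel Deletion: [herimun] → [hrimun]
  4 Intervocalic Voicing: no change — [hrimun]
/roklez/:
  1 Glottal Epenthesis: no change — [roklez]
  2 Final Obstruent Devoicing: [roklez] → [rokles]
  3 Medial Vowel Deletion: [rokles] → [rokls]
  4 Intervocalic Voicing: no change — [rokls]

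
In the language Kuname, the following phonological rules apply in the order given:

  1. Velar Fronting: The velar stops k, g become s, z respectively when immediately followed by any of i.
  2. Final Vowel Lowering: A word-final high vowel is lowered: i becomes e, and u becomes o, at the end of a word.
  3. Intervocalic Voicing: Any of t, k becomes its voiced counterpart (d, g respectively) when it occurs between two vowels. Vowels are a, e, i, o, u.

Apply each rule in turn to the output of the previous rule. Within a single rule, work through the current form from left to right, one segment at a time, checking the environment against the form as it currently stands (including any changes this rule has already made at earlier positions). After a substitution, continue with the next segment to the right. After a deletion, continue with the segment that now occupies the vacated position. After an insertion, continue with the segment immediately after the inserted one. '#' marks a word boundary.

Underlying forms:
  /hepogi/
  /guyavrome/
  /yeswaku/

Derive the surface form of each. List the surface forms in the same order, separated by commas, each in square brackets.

[hepoze], [guyavrome], [yeswago]

/hepogi/:
  1 Velar Fronting: [hepogi] → [hepozi]
  2 Final Vowel Lowering: [hepozi] → [hepoze]
  3 Intervocalic Voicing: no change — [hepoze]
/guyavrome/:
  1 Velar Fronting: no change — [guyavrome]
  2 Final Vowel Lowering: no change — [guyavrome]
  3 Intervocalic Voicing: no change — [guyavrome]
/yeswaku/:
  1 Velar Fronting: no change — [yeswaku]
  2 Final Vowel Lowering: [yeswaku] → [yeswako]
  3 Intervocalic Voicing: [yeswako] → [yeswago]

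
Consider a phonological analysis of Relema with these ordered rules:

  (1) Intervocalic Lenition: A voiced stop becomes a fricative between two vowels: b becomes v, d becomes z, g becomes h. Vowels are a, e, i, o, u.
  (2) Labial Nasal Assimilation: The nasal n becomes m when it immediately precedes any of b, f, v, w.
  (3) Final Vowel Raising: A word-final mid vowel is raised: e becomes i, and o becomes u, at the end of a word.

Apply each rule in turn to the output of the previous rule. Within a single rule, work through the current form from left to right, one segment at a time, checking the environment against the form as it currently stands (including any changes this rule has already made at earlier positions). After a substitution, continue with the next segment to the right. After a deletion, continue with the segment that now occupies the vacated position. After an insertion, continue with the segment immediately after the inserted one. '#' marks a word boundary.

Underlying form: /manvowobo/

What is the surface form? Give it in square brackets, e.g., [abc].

(1) Intervocalic Lenition: [manvowobo] → [manvowovo]
(2) Labial Nasal Assimilation: [manvowovo] → [mamvowovo]
(3) Final Vowel Raising: [mamvowovo] → [mamvowovu]

[mamvowovu]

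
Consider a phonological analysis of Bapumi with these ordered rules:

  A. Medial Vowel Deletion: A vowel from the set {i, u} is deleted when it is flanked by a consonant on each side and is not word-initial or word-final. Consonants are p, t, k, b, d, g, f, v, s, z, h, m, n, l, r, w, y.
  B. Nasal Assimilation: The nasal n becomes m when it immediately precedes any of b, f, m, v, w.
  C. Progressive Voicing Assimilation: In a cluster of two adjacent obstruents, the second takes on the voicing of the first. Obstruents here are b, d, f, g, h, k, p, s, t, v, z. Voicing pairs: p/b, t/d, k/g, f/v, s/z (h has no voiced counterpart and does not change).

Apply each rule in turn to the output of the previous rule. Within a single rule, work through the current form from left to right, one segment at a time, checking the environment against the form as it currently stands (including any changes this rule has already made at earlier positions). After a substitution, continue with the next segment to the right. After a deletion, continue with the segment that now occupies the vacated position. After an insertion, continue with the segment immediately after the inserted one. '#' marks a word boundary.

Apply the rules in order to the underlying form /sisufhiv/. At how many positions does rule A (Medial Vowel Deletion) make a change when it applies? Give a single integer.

3

A Medial Vowel Deletion: [sisufhiv] → [ssfhv]
B Nasal Assimilation: no change — [ssfhv]
C Progressive Voicing Assimilation: [ssfhv] → [ssfhf]
Rule A changed 3 position(s).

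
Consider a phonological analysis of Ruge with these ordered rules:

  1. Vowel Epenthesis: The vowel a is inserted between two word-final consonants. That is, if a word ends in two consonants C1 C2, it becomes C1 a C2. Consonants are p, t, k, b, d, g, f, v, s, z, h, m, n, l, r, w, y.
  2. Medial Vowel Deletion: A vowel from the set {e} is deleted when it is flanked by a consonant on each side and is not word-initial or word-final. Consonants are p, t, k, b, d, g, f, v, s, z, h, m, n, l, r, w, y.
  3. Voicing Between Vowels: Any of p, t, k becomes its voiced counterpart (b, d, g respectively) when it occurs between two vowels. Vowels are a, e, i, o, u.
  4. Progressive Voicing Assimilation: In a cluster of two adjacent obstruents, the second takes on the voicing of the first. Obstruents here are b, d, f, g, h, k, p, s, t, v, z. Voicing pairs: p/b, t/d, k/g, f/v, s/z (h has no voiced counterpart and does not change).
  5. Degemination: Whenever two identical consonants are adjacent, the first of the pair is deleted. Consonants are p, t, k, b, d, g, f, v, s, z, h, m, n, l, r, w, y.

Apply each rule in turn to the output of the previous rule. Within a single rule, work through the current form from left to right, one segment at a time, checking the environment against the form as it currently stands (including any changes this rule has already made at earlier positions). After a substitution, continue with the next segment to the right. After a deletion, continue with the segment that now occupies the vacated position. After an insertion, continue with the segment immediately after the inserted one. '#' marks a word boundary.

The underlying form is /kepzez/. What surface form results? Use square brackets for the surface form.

[kps]

1 Vowel Epenthesis: no change — [kepzez]
2 Medial Vowel Deletion: [kepzez] → [kpzz]
3 Voicing Between Vowels: no change — [kpzz]
4 Progressive Voicing Assimilation: [kpzz] → [kpss]
5 Degemination: [kpss] → [kps]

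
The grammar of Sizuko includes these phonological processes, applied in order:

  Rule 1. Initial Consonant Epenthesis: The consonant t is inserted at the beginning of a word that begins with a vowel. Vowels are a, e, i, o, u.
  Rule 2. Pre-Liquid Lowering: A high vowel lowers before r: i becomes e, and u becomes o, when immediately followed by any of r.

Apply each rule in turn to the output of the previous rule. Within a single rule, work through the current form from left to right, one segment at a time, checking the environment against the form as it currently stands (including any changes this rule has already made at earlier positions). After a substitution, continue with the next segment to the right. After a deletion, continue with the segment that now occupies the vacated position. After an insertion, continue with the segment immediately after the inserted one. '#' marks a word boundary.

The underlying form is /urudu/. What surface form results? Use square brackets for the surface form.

[torudu]

Rule 1 Initial Consonant Epenthesis: [urudu] → [turudu]
Rule 2 Pre-Liquid Lowering: [turudu] → [torudu]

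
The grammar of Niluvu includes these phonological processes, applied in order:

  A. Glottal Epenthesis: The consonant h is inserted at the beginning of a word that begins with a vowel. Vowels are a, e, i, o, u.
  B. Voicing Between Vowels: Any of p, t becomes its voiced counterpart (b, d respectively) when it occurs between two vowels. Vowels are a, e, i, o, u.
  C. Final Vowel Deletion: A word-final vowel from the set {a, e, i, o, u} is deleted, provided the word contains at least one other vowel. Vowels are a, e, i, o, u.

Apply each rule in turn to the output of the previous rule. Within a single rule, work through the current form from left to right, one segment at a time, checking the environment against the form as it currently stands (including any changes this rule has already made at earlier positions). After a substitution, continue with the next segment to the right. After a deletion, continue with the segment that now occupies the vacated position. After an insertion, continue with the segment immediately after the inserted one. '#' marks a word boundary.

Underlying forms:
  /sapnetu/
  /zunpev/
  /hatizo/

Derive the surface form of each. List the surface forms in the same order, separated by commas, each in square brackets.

/sapnetu/:
  A Glottal Epenthesis: no change — [sapnetu]
  B Voicing Between Vowels: [sapnetu] → [sapnedu]
  C Final Vowel Deletion: [sapnedu] → [sapned]
/zunpev/:
  A Glottal Epenthesis: no change — [zunpev]
  B Voicing Between Vowels: no change — [zunpev]
  C Final Vowel Deletion: no change — [zunpev]
/hatizo/:
  A Glottal Epenthesis: no change — [hatizo]
  B Voicing Between Vowels: [hatizo] → [hadizo]
  C Final Vowel Deletion: [hadizo] → [hadiz]

[sapned], [zunpev], [hadiz]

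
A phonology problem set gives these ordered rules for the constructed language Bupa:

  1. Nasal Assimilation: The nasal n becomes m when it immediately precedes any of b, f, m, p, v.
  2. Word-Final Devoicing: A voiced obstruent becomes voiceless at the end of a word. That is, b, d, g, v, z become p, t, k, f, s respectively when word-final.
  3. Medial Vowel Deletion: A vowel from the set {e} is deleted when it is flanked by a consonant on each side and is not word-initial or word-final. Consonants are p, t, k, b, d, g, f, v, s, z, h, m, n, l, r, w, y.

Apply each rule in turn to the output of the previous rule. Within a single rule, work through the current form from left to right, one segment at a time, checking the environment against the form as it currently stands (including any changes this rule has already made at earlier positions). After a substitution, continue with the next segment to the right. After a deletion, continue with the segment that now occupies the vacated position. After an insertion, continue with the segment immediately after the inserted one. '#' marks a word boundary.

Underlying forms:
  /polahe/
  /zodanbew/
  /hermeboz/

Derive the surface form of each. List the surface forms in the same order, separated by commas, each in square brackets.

/polahe/:
  1 Nasal Assimilation: no change — [polahe]
  2 Word-Final Devoicing: no change — [polahe]
  3 Medial Vowel Deletion: no change — [polahe]
/zodanbew/:
  1 Nasal Assimilation: [zodanbew] → [zodambew]
  2 Word-Final Devoicing: no change — [zodambew]
  3 Medial Vowel Deletion: [zodambew] → [zodambw]
/hermeboz/:
  1 Nasal Assimilation: no change — [hermeboz]
  2 Word-Final Devoicing: [hermeboz] → [hermebos]
  3 Medial Vowel Deletion: [hermebos] → [hrmbos]

[polahe], [zodambw], [hrmbos]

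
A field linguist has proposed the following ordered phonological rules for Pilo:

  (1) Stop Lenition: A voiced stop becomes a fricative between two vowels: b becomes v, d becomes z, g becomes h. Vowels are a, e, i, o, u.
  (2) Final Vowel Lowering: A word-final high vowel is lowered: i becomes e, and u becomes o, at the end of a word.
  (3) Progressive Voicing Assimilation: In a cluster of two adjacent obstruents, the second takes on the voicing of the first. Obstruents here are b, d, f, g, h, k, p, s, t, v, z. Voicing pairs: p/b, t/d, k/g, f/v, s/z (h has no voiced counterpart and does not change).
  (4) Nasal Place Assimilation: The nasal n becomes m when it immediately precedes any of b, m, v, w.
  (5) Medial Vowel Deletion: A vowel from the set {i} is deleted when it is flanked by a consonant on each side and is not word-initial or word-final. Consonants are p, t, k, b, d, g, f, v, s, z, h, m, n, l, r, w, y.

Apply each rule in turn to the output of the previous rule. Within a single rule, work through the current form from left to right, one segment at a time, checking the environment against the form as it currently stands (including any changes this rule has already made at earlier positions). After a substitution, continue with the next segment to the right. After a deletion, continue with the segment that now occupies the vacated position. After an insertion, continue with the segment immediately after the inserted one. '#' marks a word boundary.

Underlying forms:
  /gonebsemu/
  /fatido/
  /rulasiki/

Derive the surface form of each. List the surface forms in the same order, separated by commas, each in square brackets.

[gonebzemo], [fatzo], [rulaske]

/gonebsemu/:
  (1) Stop Lenition: no change — [gonebsemu]
  (2) Final Vowel Lowering: [gonebsemu] → [gonebsemo]
  (3) Progressive Voicing Assimilation: [gonebsemo] → [gonebzemo]
  (4) Nasal Place Assimilation: no change — [gonebzemo]
  (5) Medial Vowel Deletion: no change — [gonebzemo]
/fatido/:
  (1) Stop Lenition: [fatido] → [fatizo]
  (2) Final Vowel Lowering: no change — [fatizo]
  (3) Progressive Voicing Assimilation: no change — [fatizo]
  (4) Nasal Place Assimilation: no change — [fatizo]
  (5) Medial Vowel Deletion: [fatizo] → [fatzo]
/rulasiki/:
  (1) Stop Lenition: no change — [rulasiki]
  (2) Final Vowel Lowering: [rulasiki] → [rulasike]
  (3) Progressive Voicing Assimilation: no change — [rulasike]
  (4) Nasal Place Assimilation: no change — [rulasike]
  (5) Medial Vowel Deletion: [rulasike] → [rulaske]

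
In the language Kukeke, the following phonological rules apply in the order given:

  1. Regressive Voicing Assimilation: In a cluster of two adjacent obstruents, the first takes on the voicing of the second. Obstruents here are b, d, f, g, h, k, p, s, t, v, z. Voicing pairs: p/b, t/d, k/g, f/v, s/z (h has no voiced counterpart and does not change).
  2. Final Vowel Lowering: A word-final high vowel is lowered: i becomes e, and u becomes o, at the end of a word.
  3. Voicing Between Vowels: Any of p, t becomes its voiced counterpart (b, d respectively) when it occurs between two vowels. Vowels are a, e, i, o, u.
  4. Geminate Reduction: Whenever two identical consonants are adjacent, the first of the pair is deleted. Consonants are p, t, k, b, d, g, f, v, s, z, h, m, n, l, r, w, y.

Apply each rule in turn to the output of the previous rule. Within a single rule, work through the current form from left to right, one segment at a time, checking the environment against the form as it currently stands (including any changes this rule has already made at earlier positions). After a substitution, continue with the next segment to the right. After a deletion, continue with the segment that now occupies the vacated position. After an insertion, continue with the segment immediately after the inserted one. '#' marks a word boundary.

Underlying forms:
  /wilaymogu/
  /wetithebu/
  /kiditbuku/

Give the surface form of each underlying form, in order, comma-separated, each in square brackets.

/wilaymogu/:
  1 Regressive Voicing Assimilation: no change — [wilaymogu]
  2 Final Vowel Lowering: [wilaymogu] → [wilaymogo]
  3 Voicing Between Vowels: no change — [wilaymogo]
  4 Geminate Reduction: no change — [wilaymogo]
/wetithebu/:
  1 Regressive Voicing Assimilation: no change — [wetithebu]
  2 Final Vowel Lowering: [wetithebu] → [wetithebo]
  3 Voicing Between Vowels: [wetithebo] → [wedithebo]
  4 Geminate Reduction: no change — [wedithebo]
/kiditbuku/:
  1 Regressive Voicing Assimilation: [kiditbuku] → [kididbuku]
  2 Final Vowel Lowering: [kididbuku] → [kididbuko]
  3 Voicing Between Vowels: no change — [kididbuko]
  4 Geminate Reduction: no change — [kididbuko]

[wilaymogo], [wedithebo], [kididbuko]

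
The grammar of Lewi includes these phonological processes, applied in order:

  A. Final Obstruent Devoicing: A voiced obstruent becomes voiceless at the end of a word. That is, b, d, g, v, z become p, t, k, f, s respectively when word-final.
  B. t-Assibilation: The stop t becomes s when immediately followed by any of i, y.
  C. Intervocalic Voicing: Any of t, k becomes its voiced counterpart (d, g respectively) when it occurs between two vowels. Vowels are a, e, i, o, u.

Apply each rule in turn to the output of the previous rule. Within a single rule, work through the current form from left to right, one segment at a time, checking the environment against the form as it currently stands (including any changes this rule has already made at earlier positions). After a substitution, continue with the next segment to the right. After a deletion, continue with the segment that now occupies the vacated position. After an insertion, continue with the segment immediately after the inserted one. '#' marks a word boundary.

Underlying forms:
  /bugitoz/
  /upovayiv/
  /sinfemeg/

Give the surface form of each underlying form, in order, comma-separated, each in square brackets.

/bugitoz/:
  A Final Obstruent Devoicing: [bugitoz] → [bugitos]
  B t-Assibilation: no change — [bugitos]
  C Intervocalic Voicing: [bugitos] → [bugidos]
/upovayiv/:
  A Final Obstruent Devoicing: [upovayiv] → [upovayif]
  B t-Assibilation: no change — [upovayif]
  C Intervocalic Voicing: no change — [upovayif]
/sinfemeg/:
  A Final Obstruent Devoicing: [sinfemeg] → [sinfemek]
  B t-Assibilation: no change — [sinfemek]
  C Intervocalic Voicing: no change — [sinfemek]

[bugidos], [upovayif], [sinfemek]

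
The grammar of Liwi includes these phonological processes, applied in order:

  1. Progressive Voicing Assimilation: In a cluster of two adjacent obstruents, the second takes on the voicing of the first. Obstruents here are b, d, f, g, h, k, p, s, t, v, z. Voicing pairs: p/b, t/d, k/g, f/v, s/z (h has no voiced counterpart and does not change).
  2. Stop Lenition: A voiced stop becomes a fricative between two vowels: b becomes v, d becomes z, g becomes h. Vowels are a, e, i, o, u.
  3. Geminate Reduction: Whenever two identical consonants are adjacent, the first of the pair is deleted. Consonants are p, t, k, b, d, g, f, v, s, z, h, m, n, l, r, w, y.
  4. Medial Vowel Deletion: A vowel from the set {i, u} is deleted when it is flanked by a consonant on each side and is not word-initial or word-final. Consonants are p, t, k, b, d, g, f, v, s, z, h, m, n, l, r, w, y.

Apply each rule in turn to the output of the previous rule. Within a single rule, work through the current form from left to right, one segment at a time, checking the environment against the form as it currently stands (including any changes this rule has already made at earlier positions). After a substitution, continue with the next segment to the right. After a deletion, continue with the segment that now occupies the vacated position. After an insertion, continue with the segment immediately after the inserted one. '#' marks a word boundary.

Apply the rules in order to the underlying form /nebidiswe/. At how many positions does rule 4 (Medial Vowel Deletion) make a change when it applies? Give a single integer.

2

1 Progressive Voicing Assimilation: no change — [nebidiswe]
2 Stop Lenition: [nebidiswe] → [neviziswe]
3 Geminate Reduction: no change — [neviziswe]
4 Medial Vowel Deletion: [neviziswe] → [nevzswe]
Rule 4 changed 2 position(s).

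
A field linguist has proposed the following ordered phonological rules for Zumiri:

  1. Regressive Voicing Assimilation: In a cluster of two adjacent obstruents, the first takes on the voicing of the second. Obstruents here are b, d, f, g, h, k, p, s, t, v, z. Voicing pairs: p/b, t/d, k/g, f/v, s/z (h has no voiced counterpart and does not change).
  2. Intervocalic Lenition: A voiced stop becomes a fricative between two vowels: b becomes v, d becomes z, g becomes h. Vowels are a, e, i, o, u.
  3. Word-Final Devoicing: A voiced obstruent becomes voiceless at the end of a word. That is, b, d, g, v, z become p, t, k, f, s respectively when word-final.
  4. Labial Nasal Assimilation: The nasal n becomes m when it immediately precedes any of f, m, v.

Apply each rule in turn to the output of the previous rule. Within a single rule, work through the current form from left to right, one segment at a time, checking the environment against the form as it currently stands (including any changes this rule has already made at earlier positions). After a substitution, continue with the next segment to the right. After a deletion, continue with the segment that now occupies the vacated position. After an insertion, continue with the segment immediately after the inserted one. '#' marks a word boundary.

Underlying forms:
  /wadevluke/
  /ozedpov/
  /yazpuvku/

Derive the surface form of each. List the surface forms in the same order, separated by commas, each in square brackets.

[wazevluke], [ozetpof], [yaspufku]

/wadevluke/:
  1 Regressive Voicing Assimilation: no change — [wadevluke]
  2 Intervocalic Lenition: [wadevluke] → [wazevluke]
  3 Word-Final Devoicing: no change — [wazevluke]
  4 Labial Nasal Assimilation: no change — [wazevluke]
/ozedpov/:
  1 Regressive Voicing Assimilation: [ozedpov] → [ozetpov]
  2 Intervocalic Lenition: no change — [ozetpov]
  3 Word-Final Devoicing: [ozetpov] → [ozetpof]
  4 Labial Nasal Assimilation: no change — [ozetpof]
/yazpuvku/:
  1 Regressive Voicing Assimilation: [yazpuvku] → [yaspufku]
  2 Intervocalic Lenition: no change — [yaspufku]
  3 Word-Final Devoicing: no change — [yaspufku]
  4 Labial Nasal Assimilation: no change — [yaspufku]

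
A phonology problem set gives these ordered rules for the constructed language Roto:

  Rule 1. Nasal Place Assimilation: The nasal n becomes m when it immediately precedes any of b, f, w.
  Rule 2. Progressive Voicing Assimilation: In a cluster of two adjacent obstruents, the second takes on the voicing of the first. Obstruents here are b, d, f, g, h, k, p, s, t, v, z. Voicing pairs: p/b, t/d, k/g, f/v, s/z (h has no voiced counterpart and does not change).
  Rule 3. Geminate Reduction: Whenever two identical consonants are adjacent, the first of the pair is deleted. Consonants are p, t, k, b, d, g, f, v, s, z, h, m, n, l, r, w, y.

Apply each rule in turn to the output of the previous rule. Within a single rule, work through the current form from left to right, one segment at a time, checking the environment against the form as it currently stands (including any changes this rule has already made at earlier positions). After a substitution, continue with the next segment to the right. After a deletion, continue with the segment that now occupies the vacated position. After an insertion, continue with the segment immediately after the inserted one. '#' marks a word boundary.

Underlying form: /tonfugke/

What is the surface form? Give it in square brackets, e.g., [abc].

Rule 1 Nasal Place Assimilation: [tonfugke] → [tomfugke]
Rule 2 Progressive Voicing Assimilation: [tomfugke] → [tomfugge]
Rule 3 Geminate Reduction: [tomfugge] → [tomfuge]

[tomfuge]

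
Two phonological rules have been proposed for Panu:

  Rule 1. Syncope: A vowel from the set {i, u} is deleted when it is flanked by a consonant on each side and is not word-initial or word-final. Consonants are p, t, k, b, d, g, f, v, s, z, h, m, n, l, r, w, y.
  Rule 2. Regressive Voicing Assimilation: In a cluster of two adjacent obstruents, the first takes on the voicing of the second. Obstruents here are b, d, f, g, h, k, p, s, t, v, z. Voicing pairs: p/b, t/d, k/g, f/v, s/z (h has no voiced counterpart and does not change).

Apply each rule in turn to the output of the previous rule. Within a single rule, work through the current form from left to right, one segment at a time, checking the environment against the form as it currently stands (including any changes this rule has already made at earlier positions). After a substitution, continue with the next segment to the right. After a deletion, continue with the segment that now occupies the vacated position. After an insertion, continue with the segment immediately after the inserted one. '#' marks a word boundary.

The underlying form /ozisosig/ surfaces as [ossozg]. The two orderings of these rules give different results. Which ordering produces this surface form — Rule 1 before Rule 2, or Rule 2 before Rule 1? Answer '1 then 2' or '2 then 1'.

1 then 2

Order 1 then 2:
  1 Syncope: [ozisosig] → [ozsosg]
  2 Regressive Voicing Assimilation: [ozsosg] → [ossozg]
  result: [ossozg]
Order 2 then 1:
  2 Regressive Voicing Assimilation: no change — [ozisosig]
  1 Syncope: [ozisosig] → [ozsosg]
  result: [ozsosg]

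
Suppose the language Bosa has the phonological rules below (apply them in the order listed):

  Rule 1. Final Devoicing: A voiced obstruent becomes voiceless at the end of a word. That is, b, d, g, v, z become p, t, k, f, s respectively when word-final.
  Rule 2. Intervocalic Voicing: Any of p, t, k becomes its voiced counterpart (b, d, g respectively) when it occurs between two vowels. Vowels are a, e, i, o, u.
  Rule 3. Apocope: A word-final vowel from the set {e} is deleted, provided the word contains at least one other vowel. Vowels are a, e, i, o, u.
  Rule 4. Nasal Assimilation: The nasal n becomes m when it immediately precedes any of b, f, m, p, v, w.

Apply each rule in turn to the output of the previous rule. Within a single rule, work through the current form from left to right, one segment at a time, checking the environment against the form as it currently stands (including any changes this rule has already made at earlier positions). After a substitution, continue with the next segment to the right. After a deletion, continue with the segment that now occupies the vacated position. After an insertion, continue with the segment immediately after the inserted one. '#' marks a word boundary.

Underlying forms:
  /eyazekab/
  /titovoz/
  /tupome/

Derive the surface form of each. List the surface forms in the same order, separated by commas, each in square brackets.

[eyazegap], [tidovos], [tubom]

/eyazekab/:
  Rule 1 Final Devoicing: [eyazekab] → [eyazekap]
  Rule 2 Intervocalic Voicing: [eyazekap] → [eyazegap]
  Rule 3 Apocope: no change — [eyazegap]
  Rule 4 Nasal Assimilation: no change — [eyazegap]
/titovoz/:
  Rule 1 Final Devoicing: [titovoz] → [titovos]
  Rule 2 Intervocalic Voicing: [titovos] → [tidovos]
  Rule 3 Apocope: no change — [tidovos]
  Rule 4 Nasal Assimilation: no change — [tidovos]
/tupome/:
  Rule 1 Final Devoicing: no change — [tupome]
  Rule 2 Intervocalic Voicing: [tupome] → [tubome]
  Rule 3 Apocope: [tubome] → [tubom]
  Rule 4 Nasal Assimilation: no change — [tubom]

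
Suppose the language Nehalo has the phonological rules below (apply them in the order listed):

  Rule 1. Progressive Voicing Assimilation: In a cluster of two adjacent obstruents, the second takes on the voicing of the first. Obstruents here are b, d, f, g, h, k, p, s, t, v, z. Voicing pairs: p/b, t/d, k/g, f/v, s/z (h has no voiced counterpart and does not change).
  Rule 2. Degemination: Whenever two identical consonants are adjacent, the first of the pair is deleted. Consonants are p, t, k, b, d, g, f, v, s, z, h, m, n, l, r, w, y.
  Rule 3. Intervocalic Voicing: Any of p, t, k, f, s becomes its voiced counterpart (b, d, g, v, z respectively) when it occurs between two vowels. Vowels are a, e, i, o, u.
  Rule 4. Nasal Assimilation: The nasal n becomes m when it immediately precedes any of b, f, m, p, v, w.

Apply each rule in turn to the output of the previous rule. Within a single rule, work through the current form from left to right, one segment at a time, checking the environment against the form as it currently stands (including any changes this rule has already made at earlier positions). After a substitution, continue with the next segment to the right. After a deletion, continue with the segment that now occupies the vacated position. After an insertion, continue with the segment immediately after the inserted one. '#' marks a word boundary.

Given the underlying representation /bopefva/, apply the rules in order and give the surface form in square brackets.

Rule 1 Progressive Voicing Assimilation: [bopefva] → [bopeffa]
Rule 2 Degemination: [bopeffa] → [bopefa]
Rule 3 Intervocalic Voicing: [bopefa] → [bobeva]
Rule 4 Nasal Assimilation: no change — [bobeva]

[bobeva]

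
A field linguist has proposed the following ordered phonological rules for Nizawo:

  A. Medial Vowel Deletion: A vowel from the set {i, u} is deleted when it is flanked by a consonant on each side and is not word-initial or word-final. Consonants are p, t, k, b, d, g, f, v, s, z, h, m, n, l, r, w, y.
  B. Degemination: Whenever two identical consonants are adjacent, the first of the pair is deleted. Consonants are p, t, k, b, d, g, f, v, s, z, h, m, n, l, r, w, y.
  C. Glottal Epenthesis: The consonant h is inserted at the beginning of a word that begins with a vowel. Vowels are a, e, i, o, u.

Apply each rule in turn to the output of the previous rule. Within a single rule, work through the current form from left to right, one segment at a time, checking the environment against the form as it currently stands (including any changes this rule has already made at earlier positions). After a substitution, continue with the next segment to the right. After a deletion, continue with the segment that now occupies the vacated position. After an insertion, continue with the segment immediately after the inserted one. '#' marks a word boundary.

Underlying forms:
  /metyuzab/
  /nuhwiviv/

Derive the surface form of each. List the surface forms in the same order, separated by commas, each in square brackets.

/metyuzab/:
  A Medial Vowel Deletion: [metyuzab] → [metyzab]
  B Degemination: no change — [metyzab]
  C Glottal Epenthesis: no change — [metyzab]
/nuhwiviv/:
  A Medial Vowel Deletion: [nuhwiviv] → [nhwvv]
  B Degemination: [nhwvv] → [nhwv]
  C Glottal Epenthesis: no change — [nhwv]

[metyzab], [nhwv]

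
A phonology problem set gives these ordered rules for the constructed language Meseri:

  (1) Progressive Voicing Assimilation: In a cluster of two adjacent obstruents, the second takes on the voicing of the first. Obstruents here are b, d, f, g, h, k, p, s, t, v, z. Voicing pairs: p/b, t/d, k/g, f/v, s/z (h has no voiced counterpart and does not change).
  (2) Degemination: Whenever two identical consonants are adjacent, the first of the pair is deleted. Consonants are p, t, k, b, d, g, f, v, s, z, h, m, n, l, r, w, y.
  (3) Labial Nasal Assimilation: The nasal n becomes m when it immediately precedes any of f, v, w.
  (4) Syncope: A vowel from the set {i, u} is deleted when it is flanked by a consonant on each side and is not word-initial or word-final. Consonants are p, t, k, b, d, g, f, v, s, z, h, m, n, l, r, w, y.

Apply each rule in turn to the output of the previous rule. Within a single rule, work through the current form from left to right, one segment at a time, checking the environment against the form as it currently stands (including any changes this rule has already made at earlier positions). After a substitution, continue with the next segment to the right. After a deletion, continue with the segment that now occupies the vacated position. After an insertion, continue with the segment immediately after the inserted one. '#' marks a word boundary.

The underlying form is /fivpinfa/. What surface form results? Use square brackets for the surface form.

[fvbmfa]

(1) Progressive Voicing Assimilation: [fivpinfa] → [fivbinfa]
(2) Degemination: no change — [fivbinfa]
(3) Labial Nasal Assimilation: [fivbinfa] → [fivbimfa]
(4) Syncope: [fivbimfa] → [fvbmfa]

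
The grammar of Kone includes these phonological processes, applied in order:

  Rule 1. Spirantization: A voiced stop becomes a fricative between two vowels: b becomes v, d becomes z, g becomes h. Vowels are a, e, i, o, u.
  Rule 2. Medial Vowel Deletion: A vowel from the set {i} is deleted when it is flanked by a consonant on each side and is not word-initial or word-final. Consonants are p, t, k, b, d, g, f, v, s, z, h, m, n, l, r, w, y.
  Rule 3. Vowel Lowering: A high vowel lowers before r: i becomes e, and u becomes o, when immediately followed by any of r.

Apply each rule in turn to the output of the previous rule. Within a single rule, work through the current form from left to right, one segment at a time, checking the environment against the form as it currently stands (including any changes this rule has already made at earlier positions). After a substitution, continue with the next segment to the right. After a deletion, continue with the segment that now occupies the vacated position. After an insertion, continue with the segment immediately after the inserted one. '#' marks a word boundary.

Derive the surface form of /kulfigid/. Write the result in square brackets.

Rule 1 Spirantization: [kulfigid] → [kulfihid]
Rule 2 Medial Vowel Deletion: [kulfihid] → [kulfhd]
Rule 3 Vowel Lowering: no change — [kulfhd]

[kulfhd]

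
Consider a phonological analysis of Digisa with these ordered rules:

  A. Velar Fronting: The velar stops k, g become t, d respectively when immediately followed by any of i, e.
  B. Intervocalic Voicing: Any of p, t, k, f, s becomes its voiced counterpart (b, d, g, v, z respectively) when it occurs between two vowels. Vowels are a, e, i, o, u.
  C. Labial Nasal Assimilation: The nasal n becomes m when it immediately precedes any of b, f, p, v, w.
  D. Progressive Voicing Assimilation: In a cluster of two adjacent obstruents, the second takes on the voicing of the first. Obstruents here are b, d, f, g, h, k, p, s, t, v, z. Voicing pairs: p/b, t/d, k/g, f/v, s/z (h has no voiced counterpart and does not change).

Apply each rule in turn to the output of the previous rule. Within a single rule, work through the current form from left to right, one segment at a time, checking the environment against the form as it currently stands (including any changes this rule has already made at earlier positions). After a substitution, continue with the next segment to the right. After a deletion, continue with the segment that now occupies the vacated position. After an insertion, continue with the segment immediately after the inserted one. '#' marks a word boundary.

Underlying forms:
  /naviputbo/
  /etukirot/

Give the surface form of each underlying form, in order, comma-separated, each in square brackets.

/naviputbo/:
  A Velar Fronting: no change — [naviputbo]
  B Intervocalic Voicing: [naviputbo] → [navibutbo]
  C Labial Nasal Assimilation: no change — [navibutbo]
  D Progressive Voicing Assimilation: [navibutbo] → [navibutpo]
/etukirot/:
  A Velar Fronting: [etukirot] → [etutirot]
  B Intervocalic Voicing: [etutirot] → [edudirot]
  C Labial Nasal Assimilation: no change — [edudirot]
  D Progressive Voicing Assimilation: no change — [edudirot]

[navibutpo], [edudirot]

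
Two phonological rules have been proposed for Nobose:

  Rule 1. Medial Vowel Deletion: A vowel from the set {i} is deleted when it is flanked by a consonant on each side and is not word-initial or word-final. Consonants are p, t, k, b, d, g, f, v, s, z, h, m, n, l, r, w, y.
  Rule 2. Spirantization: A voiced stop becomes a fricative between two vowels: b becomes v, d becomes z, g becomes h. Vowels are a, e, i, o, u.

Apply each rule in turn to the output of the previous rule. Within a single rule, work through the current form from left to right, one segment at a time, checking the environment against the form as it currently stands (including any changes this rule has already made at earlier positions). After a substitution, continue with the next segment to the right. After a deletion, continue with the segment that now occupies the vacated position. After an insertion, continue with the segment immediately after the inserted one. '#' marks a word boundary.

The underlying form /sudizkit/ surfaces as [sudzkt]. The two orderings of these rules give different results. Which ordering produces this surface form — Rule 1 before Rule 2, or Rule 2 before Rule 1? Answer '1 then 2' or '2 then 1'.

1 then 2

Order 1 then 2:
  1 Medial Vowel Deletion: [sudizkit] → [sudzkt]
  2 Spirantization: no change — [sudzkt]
  result: [sudzkt]
Order 2 then 1:
  2 Spirantization: [sudizkit] → [suzizkit]
  1 Medial Vowel Deletion: [suzizkit] → [suzzkt]
  result: [suzzkt]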